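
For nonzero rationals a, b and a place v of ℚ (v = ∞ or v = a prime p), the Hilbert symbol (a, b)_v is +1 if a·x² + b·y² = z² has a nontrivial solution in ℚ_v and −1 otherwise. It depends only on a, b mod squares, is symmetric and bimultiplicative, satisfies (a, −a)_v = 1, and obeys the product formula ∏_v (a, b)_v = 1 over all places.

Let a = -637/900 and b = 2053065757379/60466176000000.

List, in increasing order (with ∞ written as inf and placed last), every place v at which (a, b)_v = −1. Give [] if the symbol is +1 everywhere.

[2, 13]

(a, b) ≡ (-13, 611) mod (ℚ^×)²; places V = {2, 3, 5, 7, 13, 47, ∞}.
(a,b)_5: α=-2, u≡3; β=-6, v≡1 (mod 5); (3|5)=-1, (1|5)=+1; sign (−1)^0·-1^-6·+1^-2 = +1.
(a,b)_∞: sgn(-13)=−, sgn(611)=+, so +1.
(a,b)_13: α=1, u≡1; β=5, v≡11 (mod 13); (1|13)=+1, (11|13)=-1; sign (−1)^0·+1^5·-1^1 = -1.
(a,b)_2: α=-2, β=-16; u≡3, v≡3 (mod 8); ε(u)ε(v)=1·1, αω(v)=-2·1, βω(u)=-16·1; sum ≡ 1  ⇒  -1.
(a,b)_3: α=-2, u≡2; β=-10, v≡2 (mod 3); (2|3)=-1, (2|3)=-1; sign (−1)^0·-1^-10·-1^-2 = +1.
(a,b)_7: α=2, u≡2; β=6, v≡2 (mod 7); (2|7)=+1, (2|7)=+1; sign (−1)^0·+1^6·+1^2 = +1.
(a,b)_47: α=0, u≡3; β=1, v≡26 (mod 47); (3|47)=+1, (26|47)=-1; sign (−1)^0·+1^1·-1^0 = +1.
|Ram(-13, 611)| = 2, even; anisotropic at {2, 13}.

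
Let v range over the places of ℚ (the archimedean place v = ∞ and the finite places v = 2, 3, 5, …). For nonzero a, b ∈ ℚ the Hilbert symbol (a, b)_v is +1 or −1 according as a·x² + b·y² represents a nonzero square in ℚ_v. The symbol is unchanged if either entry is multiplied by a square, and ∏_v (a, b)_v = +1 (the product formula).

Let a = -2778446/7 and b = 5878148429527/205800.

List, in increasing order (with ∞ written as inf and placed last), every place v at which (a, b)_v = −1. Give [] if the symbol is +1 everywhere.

(a, b) ≡ (-67298, 201894) mod (ℚ^×)²; places V = {2, 3, 5, 7, 11, 17, 19, 23, ∞}.
(a,b)_7: α=-1, u≡1; β=-3, v≡2 (mod 7); (1|7)=+1, (2|7)=+1; sign (−1)^1·+1^-3·+1^-1 = -1.
(a,b)_5: α=0, u≡2; β=-2, v≡1 (mod 5); (2|5)=-1, (1|5)=+1; sign (−1)^0·-1^-2·+1^0 = +1.
(a,b)_3: α=0, u≡1; β=-1, v≡2 (mod 3); (1|3)=+1, (2|3)=-1; sign (−1)^0·+1^-1·-1^0 = +1.
(a,b)_2: α=1, β=-3; u≡7, v≡3 (mod 8); ε(u)ε(v)=1·1, αω(v)=1·1, βω(u)=-3·0; sum ≡ 0  ⇒  +1.
(a,b)_23: α=1, u≡9; β=1, v≡17 (mod 23); (9|23)=+1, (17|23)=-1; sign (−1)^1·+1^1·-1^1 = +1.
(a,b)_∞: sgn(-67298)=−, sgn(201894)=+, so +1.
(a,b)_17: α=2, u≡6; β=4, v≡8 (mod 17); (6|17)=-1, (8|17)=+1; sign (−1)^0·-1^4·+1^2 = +1.
(a,b)_11: α=1, u≡1; β=5, v≡6 (mod 11); (1|11)=+1, (6|11)=-1; sign (−1)^1·+1^5·-1^1 = +1.
(a,b)_19: α=1, u≡4; β=1, v≡1 (mod 19); (4|19)=+1, (1|19)=+1; sign (−1)^1·+1^1·+1^1 = -1.
Ram(-67298, 201894) = {7, 19}; no ℚ_7-point on the conic.

[7, 19]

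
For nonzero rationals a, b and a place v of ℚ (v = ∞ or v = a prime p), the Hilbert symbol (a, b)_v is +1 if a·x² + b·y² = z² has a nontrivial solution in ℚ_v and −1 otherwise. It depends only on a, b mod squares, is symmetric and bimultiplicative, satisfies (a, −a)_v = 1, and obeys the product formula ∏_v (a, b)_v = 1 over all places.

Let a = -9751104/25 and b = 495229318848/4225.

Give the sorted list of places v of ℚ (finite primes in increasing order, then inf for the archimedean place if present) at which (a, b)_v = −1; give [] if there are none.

[2, 19]

(a, b) ≡ (-209, 3) mod (ℚ^×)²; places V = {2, 3, 5, 11, 13, 19, ∞}.
(a,b)_13: α=0, u≡12; β=-2, v≡9 (mod 13); (12|13)=+1, (9|13)=+1; sign (−1)^0·+1^-2·+1^0 = +1.
(a,b)_2: α=6, β=6; u≡7, v≡3 (mod 8); ε(u)ε(v)=1·1, αω(v)=6·1, βω(u)=6·0; sum ≡ 1  ⇒  -1.
(a,b)_3: α=6, u≡1; β=11, v≡1 (mod 3); (1|3)=+1, (1|3)=+1; sign (−1)^0·+1^11·+1^6 = +1.
(a,b)_∞: sgn(-209)=−, sgn(3)=+, so +1.
(a,b)_19: α=1, u≡2; β=2, v≡13 (mod 19); (2|19)=-1, (13|19)=-1; sign (−1)^0·-1^2·-1^1 = -1.
(a,b)_11: α=1, u≡5; β=2, v≡1 (mod 11); (5|11)=+1, (1|11)=+1; sign (−1)^0·+1^2·+1^1 = +1.
(a,b)_5: α=-2, u≡1; β=-2, v≡2 (mod 5); (1|5)=+1, (2|5)=-1; sign (−1)^0·+1^-2·-1^-2 = +1.
|Ram(-209, 3)| = 2, even; anisotropic at {2, 19}.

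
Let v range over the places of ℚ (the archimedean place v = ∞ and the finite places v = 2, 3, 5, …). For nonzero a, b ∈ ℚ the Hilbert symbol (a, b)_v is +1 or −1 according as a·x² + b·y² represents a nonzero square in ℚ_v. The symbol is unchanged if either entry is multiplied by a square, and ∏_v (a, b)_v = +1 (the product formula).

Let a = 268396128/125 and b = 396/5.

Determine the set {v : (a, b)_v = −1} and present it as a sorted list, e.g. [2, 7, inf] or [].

Mod squares: a ≡ 190190, b ≡ 55. Check v ∈ {∞, 2, 3, 5, 7, 11, 13, 19}.
v=13: a=13^1·(≡11), b=13^0·(≡9) mod 13; (11|13)=-1, (9|13)=+1; (−1)^{1·0·6}·(-1)^0·(+1)^1 = +1.
v=11: a=11^1·(≡5), b=11^1·(≡5) mod 11; (5|11)=+1, (5|11)=+1; (−1)^{1·1·5}·(+1)^1·(+1)^1 = -1.
v=2: v_2(a)=5, v_2(b)=2; units ≡ 7, 7 (mod 8); ε·ε+αω+βω = 1·1+5·0+2·0 ≡ 1  ⇒  (a,b)_2 = -1.
v=3: a=3^2·(≡2), b=3^2·(≡1) mod 3; (2|3)=-1, (1|3)=+1; (−1)^{2·2·1}·(-1)^2·(+1)^2 = +1.
v=∞: 190190 > 0 and 55 > 0  ⇒  (a,b)_∞ = +1.
v=19: a=19^1·(≡1), b=19^0·(≡7) mod 19; (1|19)=+1, (7|19)=+1; (−1)^{1·0·9}·(+1)^0·(+1)^1 = +1.
v=7: a=7^3·(≡6), b=7^0·(≡5) mod 7; (6|7)=-1, (5|7)=-1; (−1)^{3·0·3}·(-1)^0·(-1)^3 = -1.
v=5: a=5^-3·(≡3), b=5^-1·(≡1) mod 5; (3|5)=-1, (1|5)=+1; (−1)^{-3·-1·2}·(-1)^-1·(+1)^-3 = -1.
Ram(190190, 55) = {2, 5, 7, 11}; no ℚ_2-point on the conic.

[2, 5, 7, 11]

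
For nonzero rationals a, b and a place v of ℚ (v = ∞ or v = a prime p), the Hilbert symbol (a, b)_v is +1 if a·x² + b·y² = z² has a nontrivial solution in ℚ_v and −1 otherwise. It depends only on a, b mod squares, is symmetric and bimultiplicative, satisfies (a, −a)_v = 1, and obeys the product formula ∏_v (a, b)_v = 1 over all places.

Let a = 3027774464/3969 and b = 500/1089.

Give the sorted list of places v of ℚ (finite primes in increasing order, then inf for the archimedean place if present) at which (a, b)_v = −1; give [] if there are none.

(a, b) ≡ (2956811, 5) mod (ℚ^×)²; places V = {2, 3, 5, 7, 11, 13, 23, 29, 31, ∞}.
(a,b)_3: α=-4, u≡2; β=-2, v≡2 (mod 3); (2|3)=-1, (2|3)=-1; sign (−1)^0·-1^-2·-1^-4 = +1.
(a,b)_7: α=-2, u≡2; β=0, v≡6 (mod 7); (2|7)=+1, (6|7)=-1; sign (−1)^0·+1^0·-1^-2 = +1.
(a,b)_∞: sgn(2956811)=+, sgn(5)=+, so +1.
(a,b)_29: α=1, u≡4; β=0, v≡24 (mod 29); (4|29)=+1, (24|29)=+1; sign (−1)^0·+1^0·+1^1 = +1.
(a,b)_13: α=1, u≡4; β=0, v≡11 (mod 13); (4|13)=+1, (11|13)=-1; sign (−1)^0·+1^0·-1^1 = -1.
(a,b)_31: α=1, u≡25; β=0, v≡1 (mod 31); (25|31)=+1, (1|31)=+1; sign (−1)^0·+1^0·+1^1 = +1.
(a,b)_11: α=1, u≡3; β=-2, v≡3 (mod 11); (3|11)=+1, (3|11)=+1; sign (−1)^0·+1^-2·+1^1 = +1.
(a,b)_5: α=0, u≡1; β=3, v≡1 (mod 5); (1|5)=+1, (1|5)=+1; sign (−1)^0·+1^3·+1^0 = +1.
(a,b)_23: α=1, u≡11; β=0, v≡5 (mod 23); (11|23)=-1, (5|23)=-1; sign (−1)^0·-1^0·-1^1 = -1.
(a,b)_2: α=10, β=2; u≡3, v≡5 (mod 8); ε(u)ε(v)=1·0, αω(v)=10·1, βω(u)=2·1; sum ≡ 0  ⇒  +1.
(2956811, 5 / ℚ) ramifies at {13, 23}: a division algebra.

[13, 23]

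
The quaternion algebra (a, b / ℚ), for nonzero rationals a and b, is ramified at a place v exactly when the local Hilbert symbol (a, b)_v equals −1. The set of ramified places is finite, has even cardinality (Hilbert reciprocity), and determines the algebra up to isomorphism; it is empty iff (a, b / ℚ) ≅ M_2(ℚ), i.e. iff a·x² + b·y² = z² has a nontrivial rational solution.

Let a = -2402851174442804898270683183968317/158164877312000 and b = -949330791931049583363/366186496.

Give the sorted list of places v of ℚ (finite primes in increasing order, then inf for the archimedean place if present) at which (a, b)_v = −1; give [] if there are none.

[3, 5, 11, 19, 37, inf]

(a, b) ≡ (-103785, -627) mod (ℚ^×)²; places V = {2, 3, 5, 7, 11, 13, 17, 19, 23, 37, ∞}.
(a,b)_13: α=-6, u≡6; β=-2, v≡12 (mod 13); (6|13)=-1, (12|13)=+1; sign (−1)^0·-1^-2·+1^-6 = +1.
(a,b)_∞: sgn(-103785)=−, sgn(-627)=−, so -1.
(a,b)_37: α=3, u≡34; β=2, v≡19 (mod 37); (34|37)=+1, (19|37)=-1; sign (−1)^0·+1^2·-1^3 = -1.
(a,b)_19: α=4, u≡10; β=3, v≡6 (mod 19); (10|19)=-1, (6|19)=+1; sign (−1)^0·-1^3·+1^4 = -1.
(a,b)_3: α=19, u≡1; β=13, v≡1 (mod 3); (1|3)=+1, (1|3)=+1; sign (−1)^1·+1^13·+1^19 = -1.
(a,b)_2: α=-18, β=-12; u≡7, v≡5 (mod 8); ε(u)ε(v)=1·0, αω(v)=-18·1, βω(u)=-12·0; sum ≡ 0  ⇒  +1.
(a,b)_17: α=1, u≡4; β=0, v≡9 (mod 17); (4|17)=+1, (9|17)=+1; sign (−1)^0·+1^0·+1^1 = +1.
(a,b)_23: α=0, u≡20; β=-2, v≡7 (mod 23); (20|23)=-1, (7|23)=-1; sign (−1)^0·-1^-2·-1^0 = +1.
(a,b)_11: α=3, u≡4; β=1, v≡5 (mod 11); (4|11)=+1, (5|11)=+1; sign (−1)^1·+1^1·+1^3 = -1.
(a,b)_5: α=-3, u≡3; β=0, v≡2 (mod 5); (3|5)=-1, (2|5)=-1; sign (−1)^0·-1^0·-1^-3 = -1.
(a,b)_7: α=12, u≡4; β=8, v≡5 (mod 7); (4|7)=+1, (5|7)=-1; sign (−1)^0·+1^8·-1^12 = +1.
|Ram(-103785, -627)| = 6, even; anisotropic at {3, 5, 11, 19, 37, ∞}.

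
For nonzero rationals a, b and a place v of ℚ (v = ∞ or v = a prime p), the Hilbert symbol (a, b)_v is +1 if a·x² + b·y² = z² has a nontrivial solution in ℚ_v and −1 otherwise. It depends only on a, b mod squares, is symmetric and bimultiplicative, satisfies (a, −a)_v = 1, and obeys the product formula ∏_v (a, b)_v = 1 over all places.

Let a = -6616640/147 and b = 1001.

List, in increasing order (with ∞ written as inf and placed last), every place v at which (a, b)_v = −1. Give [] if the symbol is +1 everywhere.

[3, 29]

Mod squares: a ≡ -310155, b ≡ 1001. Check v ∈ {∞, 2, 3, 5, 7, 11, 13, 23, 29, 31}.
v=5: a=5^1·(≡1), b=5^0·(≡1) mod 5; (1|5)=+1, (1|5)=+1; (−1)^{1·0·2}·(+1)^0·(+1)^1 = +1.
v=29: a=29^1·(≡6), b=29^0·(≡15) mod 29; (6|29)=+1, (15|29)=-1; (−1)^{1·0·14}·(+1)^0·(-1)^1 = -1.
v=3: a=3^-1·(≡1), b=3^0·(≡2) mod 3; (1|3)=+1, (2|3)=-1; (−1)^{-1·0·1}·(+1)^0·(-1)^-1 = -1.
v=2: v_2(a)=6, v_2(b)=0; units ≡ 5, 1 (mod 8); ε·ε+αω+βω = 0·0+6·0+0·1 ≡ 0  ⇒  (a,b)_2 = +1.
v=23: a=23^1·(≡3), b=23^0·(≡12) mod 23; (3|23)=+1, (12|23)=+1; (−1)^{1·0·11}·(+1)^0·(+1)^1 = +1.
v=11: a=11^0·(≡9), b=11^1·(≡3) mod 11; (9|11)=+1, (3|11)=+1; (−1)^{0·1·5}·(+1)^1·(+1)^0 = +1.
v=31: a=31^1·(≡20), b=31^0·(≡9) mod 31; (20|31)=+1, (9|31)=+1; (−1)^{1·0·15}·(+1)^0·(+1)^1 = +1.
v=7: a=7^-2·(≡4), b=7^1·(≡3) mod 7; (4|7)=+1, (3|7)=-1; (−1)^{-2·1·3}·(+1)^1·(-1)^-2 = +1.
v=13: a=13^0·(≡12), b=13^1·(≡12) mod 13; (12|13)=+1, (12|13)=+1; (−1)^{0·1·6}·(+1)^1·(+1)^0 = +1.
v=∞: -310155 < 0 and 1001 > 0  ⇒  (a,b)_∞ = +1.
(-310155, 1001 / ℚ) ramifies at {3, 29}: a division algebra.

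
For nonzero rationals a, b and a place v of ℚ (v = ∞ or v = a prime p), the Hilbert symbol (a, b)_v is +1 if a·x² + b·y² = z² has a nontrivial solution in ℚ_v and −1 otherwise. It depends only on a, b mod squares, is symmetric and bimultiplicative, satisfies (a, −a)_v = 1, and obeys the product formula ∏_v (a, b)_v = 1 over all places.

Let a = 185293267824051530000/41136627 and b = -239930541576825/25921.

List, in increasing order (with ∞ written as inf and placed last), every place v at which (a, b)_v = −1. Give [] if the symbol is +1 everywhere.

Mod squares: a ≡ 13299, b ≡ -2697. Check v ∈ {∞, 2, 3, 5, 7, 11, 13, 17, 23, 29, 31}.
v=23: a=23^-4·(≡11), b=23^-2·(≡21) mod 23; (11|23)=-1, (21|23)=-1; (−1)^{-4·-2·11}·(-1)^-2·(-1)^-4 = +1.
v=∞: 13299 > 0 and -2697 < 0  ⇒  (a,b)_∞ = +1.
v=29: a=29^4·(≡27), b=29^3·(≡4) mod 29; (27|29)=-1, (4|29)=+1; (−1)^{4·3·14}·(-1)^3·(+1)^4 = -1.
v=7: a=7^-2·(≡3), b=7^-2·(≡5) mod 7; (3|7)=-1, (5|7)=-1; (−1)^{-2·-2·3}·(-1)^-2·(-1)^-2 = +1.
v=11: a=11^3·(≡8), b=11^4·(≡4) mod 11; (8|11)=-1, (4|11)=+1; (−1)^{3·4·5}·(-1)^4·(+1)^3 = +1.
v=5: a=5^4·(≡4), b=5^2·(≡2) mod 5; (4|5)=+1, (2|5)=-1; (−1)^{4·2·2}·(+1)^2·(-1)^4 = +1.
v=31: a=31^1·(≡24), b=31^1·(≡12) mod 31; (24|31)=-1, (12|31)=-1; (−1)^{1·1·15}·(-1)^1·(-1)^1 = -1.
v=3: a=3^-1·(≡2), b=3^1·(≡1) mod 3; (2|3)=-1, (1|3)=+1; (−1)^{-1·1·1}·(-1)^1·(+1)^-1 = +1.
v=17: a=17^2·(≡11), b=17^2·(≡7) mod 17; (11|17)=-1, (7|17)=-1; (−1)^{2·2·8}·(-1)^2·(-1)^2 = +1.
v=13: a=13^3·(≡1), b=13^0·(≡8) mod 13; (1|13)=+1, (8|13)=-1; (−1)^{3·0·6}·(+1)^0·(-1)^3 = -1.
v=2: v_2(a)=4, v_2(b)=0; units ≡ 3, 7 (mod 8); ε·ε+αω+βω = 1·1+4·0+0·1 ≡ 1  ⇒  (a,b)_2 = -1.
|Ram(13299, -2697)| = 4, even; anisotropic at {2, 13, 29, 31}.

[2, 13, 29, 31]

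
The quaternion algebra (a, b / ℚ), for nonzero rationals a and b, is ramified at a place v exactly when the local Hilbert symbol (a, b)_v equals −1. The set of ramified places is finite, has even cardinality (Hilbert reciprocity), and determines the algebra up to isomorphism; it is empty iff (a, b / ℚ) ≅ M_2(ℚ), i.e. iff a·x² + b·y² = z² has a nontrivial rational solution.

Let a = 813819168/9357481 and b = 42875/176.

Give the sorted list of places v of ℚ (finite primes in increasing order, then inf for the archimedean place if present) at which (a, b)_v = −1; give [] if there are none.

[5, 11]

(a, b) ≡ (2, 385) mod (ℚ^×)²; places V = {2, 3, 5, 7, 11, 19, 23, 41, ∞}.
(a,b)_2: α=5, β=-4; u≡1, v≡1 (mod 8); ε(u)ε(v)=0·0, αω(v)=5·0, βω(u)=-4·0; sum ≡ 0  ⇒  +1.
(a,b)_19: α=-2, u≡3; β=0, v≡6 (mod 19); (3|19)=-1, (6|19)=+1; sign (−1)^0·-1^0·+1^-2 = +1.
(a,b)_∞: sgn(2)=+, sgn(385)=+, so +1.
(a,b)_5: α=0, u≡3; β=3, v≡3 (mod 5); (3|5)=-1, (3|5)=-1; sign (−1)^0·-1^3·-1^0 = -1.
(a,b)_41: α=4, u≡37; β=0, v≡23 (mod 41); (37|41)=+1, (23|41)=+1; sign (−1)^0·+1^0·+1^4 = +1.
(a,b)_7: α=-2, u≡4; β=3, v≡6 (mod 7); (4|7)=+1, (6|7)=-1; sign (−1)^0·+1^3·-1^-2 = +1.
(a,b)_3: α=2, u≡2; β=0, v≡1 (mod 3); (2|3)=-1, (1|3)=+1; sign (−1)^0·-1^0·+1^2 = +1.
(a,b)_11: α=0, u≡8; β=-1, v≡6 (mod 11); (8|11)=-1, (6|11)=-1; sign (−1)^0·-1^-1·-1^0 = -1.
(a,b)_23: α=-2, u≡1; β=0, v≡14 (mod 23); (1|23)=+1, (14|23)=-1; sign (−1)^0·+1^0·-1^-2 = +1.
|Ram(2, 385)| = 2, even; anisotropic at {5, 11}.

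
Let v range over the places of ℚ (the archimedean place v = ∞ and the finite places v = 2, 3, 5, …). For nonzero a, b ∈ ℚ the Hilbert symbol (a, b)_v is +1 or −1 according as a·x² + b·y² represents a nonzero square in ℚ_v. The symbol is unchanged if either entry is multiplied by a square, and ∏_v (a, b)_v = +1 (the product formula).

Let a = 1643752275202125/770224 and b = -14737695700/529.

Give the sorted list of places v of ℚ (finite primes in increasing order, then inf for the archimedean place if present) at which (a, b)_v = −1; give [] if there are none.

[2, 3, 5, 13]

(a, b) ≡ (15015, -13) mod (ℚ^×)²; places V = {2, 3, 5, 7, 11, 13, 23, 37, 47, ∞}.
(a,b)_7: α=-1, u≡3; β=2, v≡2 (mod 7); (3|7)=-1, (2|7)=+1; sign (−1)^0·-1^2·+1^-1 = +1.
(a,b)_3: α=3, u≡1; β=0, v≡2 (mod 3); (1|3)=+1, (2|3)=-1; sign (−1)^0·+1^0·-1^3 = -1.
(a,b)_2: α=-4, β=2; u≡7, v≡3 (mod 8); ε(u)ε(v)=1·1, αω(v)=-4·1, βω(u)=2·0; sum ≡ 1  ⇒  -1.
(a,b)_5: α=3, u≡3; β=2, v≡3 (mod 5); (3|5)=-1, (3|5)=-1; sign (−1)^0·-1^2·-1^3 = -1.
(a,b)_∞: sgn(15015)=+, sgn(-13)=−, so +1.
(a,b)_11: α=5, u≡5; β=0, v≡9 (mod 11); (5|11)=+1, (9|11)=+1; sign (−1)^0·+1^0·+1^5 = +1.
(a,b)_13: α=-1, u≡7; β=3, v≡12 (mod 13); (7|13)=-1, (12|13)=+1; sign (−1)^0·-1^3·+1^-1 = -1.
(a,b)_37: α=2, u≡9; β=2, v≡20 (mod 37); (9|37)=+1, (20|37)=-1; sign (−1)^0·+1^2·-1^2 = +1.
(a,b)_23: α=-2, u≡11; β=-2, v≡17 (mod 23); (11|23)=-1, (17|23)=-1; sign (−1)^0·-1^-2·-1^-2 = +1.
(a,b)_47: α=2, u≡13; β=0, v≡25 (mod 47); (13|47)=-1, (25|47)=+1; sign (−1)^0·-1^0·+1^2 = +1.
|Ram(15015, -13)| = 4, even; anisotropic at {2, 3, 5, 13}.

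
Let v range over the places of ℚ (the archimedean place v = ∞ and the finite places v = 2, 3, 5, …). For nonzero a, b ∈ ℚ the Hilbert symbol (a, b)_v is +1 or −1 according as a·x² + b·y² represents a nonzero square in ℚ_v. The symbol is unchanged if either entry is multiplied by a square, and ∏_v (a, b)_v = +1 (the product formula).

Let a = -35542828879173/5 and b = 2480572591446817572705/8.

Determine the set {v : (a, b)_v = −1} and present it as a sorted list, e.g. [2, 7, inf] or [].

Mod squares: a ≡ -4785, b ≡ 9758210. Check v ∈ {∞, 2, 3, 5, 7, 11, 13, 19, 23, 29}.
v=3: a=3^5·(≡1), b=3^8·(≡2) mod 3; (1|3)=+1, (2|3)=-1; (−1)^{5·8·1}·(+1)^8·(-1)^5 = -1.
v=19: a=19^2·(≡14), b=19^3·(≡11) mod 19; (14|19)=-1, (11|19)=+1; (−1)^{2·3·9}·(-1)^3·(+1)^2 = -1.
v=29: a=29^1·(≡24), b=29^1·(≡27) mod 29; (24|29)=+1, (27|29)=-1; (−1)^{1·1·14}·(+1)^1·(-1)^1 = -1.
v=13: a=13^0·(≡12), b=13^2·(≡6) mod 13; (12|13)=+1, (6|13)=-1; (−1)^{0·2·6}·(+1)^2·(-1)^0 = +1.
v=∞: -4785 < 0 and 9758210 > 0  ⇒  (a,b)_∞ = +1.
v=5: a=5^-1·(≡2), b=5^1·(≡2) mod 5; (2|5)=-1, (2|5)=-1; (−1)^{-1·1·2}·(-1)^1·(-1)^-1 = +1.
v=7: a=7^4·(≡6), b=7^5·(≡2) mod 7; (6|7)=-1, (2|7)=+1; (−1)^{4·5·3}·(-1)^5·(+1)^4 = -1.
v=23: a=23^2·(≡10), b=23^3·(≡9) mod 23; (10|23)=-1, (9|23)=+1; (−1)^{2·3·11}·(-1)^3·(+1)^2 = -1.
v=11: a=11^1·(≡4), b=11^1·(≡3) mod 11; (4|11)=+1, (3|11)=+1; (−1)^{1·1·5}·(+1)^1·(+1)^1 = -1.
v=2: v_2(a)=0, v_2(b)=-3; units ≡ 7, 1 (mod 8); ε·ε+αω+βω = 1·0+0·0+-3·0 ≡ 0  ⇒  (a,b)_2 = +1.
|Ram(-4785, 9758210)| = 6, even; anisotropic at {3, 7, 11, 19, 23, 29}.

[3, 7, 11, 19, 23, 29]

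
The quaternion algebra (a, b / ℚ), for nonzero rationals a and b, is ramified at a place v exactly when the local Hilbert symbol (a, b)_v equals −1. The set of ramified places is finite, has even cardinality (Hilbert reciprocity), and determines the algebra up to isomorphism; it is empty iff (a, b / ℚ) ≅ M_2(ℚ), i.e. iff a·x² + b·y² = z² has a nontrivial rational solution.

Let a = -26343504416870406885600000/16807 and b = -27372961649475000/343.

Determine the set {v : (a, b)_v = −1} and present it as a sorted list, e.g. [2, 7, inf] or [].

[13, inf]

(a, b) ≡ (-23205, -3570) mod (ℚ^×)²; places V = {2, 3, 5, 7, 13, 17, ∞}.
(a,b)_17: α=5, u≡5; β=5, v≡12 (mod 17); (5|17)=-1, (12|17)=-1; sign (−1)^0·-1^5·-1^5 = +1.
(a,b)_13: α=9, u≡12; β=4, v≡11 (mod 13); (12|13)=+1, (11|13)=-1; sign (−1)^0·+1^4·-1^9 = -1.
(a,b)_7: α=-5, u≡5; β=-3, v≡1 (mod 7); (5|7)=-1, (1|7)=+1; sign (−1)^1·-1^-3·+1^-5 = +1.
(a,b)_3: α=7, u≡2; β=3, v≡1 (mod 3); (2|3)=-1, (1|3)=+1; sign (−1)^1·-1^3·+1^7 = +1.
(a,b)_2: α=8, β=3; u≡3, v≡7 (mod 8); ε(u)ε(v)=1·1, αω(v)=8·0, βω(u)=3·1; sum ≡ 0  ⇒  +1.
(a,b)_∞: sgn(-23205)=−, sgn(-3570)=−, so -1.
(a,b)_5: α=5, u≡4; β=5, v≡1 (mod 5); (4|5)=+1, (1|5)=+1; sign (−1)^0·+1^5·+1^5 = +1.
Ram(-23205, -3570) = {13, ∞}; no ℚ_13-point on the conic.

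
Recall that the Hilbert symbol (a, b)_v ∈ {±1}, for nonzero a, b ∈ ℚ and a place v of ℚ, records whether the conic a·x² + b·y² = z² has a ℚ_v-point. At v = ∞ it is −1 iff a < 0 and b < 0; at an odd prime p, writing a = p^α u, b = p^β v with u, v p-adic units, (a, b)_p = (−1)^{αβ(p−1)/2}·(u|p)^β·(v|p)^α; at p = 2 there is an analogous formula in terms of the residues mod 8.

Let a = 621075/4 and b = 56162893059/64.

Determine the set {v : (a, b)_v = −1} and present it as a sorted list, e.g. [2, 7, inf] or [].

[2, 7]

Mod squares: a ≡ 3, b ≡ 91. Check v ∈ {∞, 2, 3, 5, 7, 13}.
v=13: a=13^2·(≡12), b=13^5·(≡5) mod 13; (12|13)=+1, (5|13)=-1; (−1)^{2·5·6}·(+1)^5·(-1)^2 = +1.
v=∞: 3 > 0 and 91 > 0  ⇒  (a,b)_∞ = +1.
v=3: a=3^1·(≡1), b=3^2·(≡1) mod 3; (1|3)=+1, (1|3)=+1; (−1)^{1·2·1}·(+1)^2·(+1)^1 = +1.
v=2: v_2(a)=-2, v_2(b)=-6; units ≡ 3, 3 (mod 8); ε·ε+αω+βω = 1·1+-2·1+-6·1 ≡ 1  ⇒  (a,b)_2 = -1.
v=7: a=7^2·(≡3), b=7^5·(≡5) mod 7; (3|7)=-1, (5|7)=-1; (−1)^{2·5·3}·(-1)^5·(-1)^2 = -1.
v=5: a=5^2·(≡2), b=5^0·(≡1) mod 5; (2|5)=-1, (1|5)=+1; (−1)^{2·0·2}·(-1)^0·(+1)^2 = +1.
Ram(3, 91) = {2, 7}; no ℚ_2-point on the conic.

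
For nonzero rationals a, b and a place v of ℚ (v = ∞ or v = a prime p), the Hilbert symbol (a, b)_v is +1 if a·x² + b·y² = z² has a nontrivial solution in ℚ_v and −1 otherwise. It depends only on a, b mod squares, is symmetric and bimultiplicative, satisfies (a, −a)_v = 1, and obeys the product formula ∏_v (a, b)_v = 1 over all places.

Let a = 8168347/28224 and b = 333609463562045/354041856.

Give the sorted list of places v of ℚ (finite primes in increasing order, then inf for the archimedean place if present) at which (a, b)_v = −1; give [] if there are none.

(a, b) ≡ (187, 5) mod (ℚ^×)²; places V = {2, 3, 5, 7, 11, 17, 19, ∞}.
(a,b)_3: α=-2, u≡1; β=-2, v≡2 (mod 3); (1|3)=+1, (2|3)=-1; sign (−1)^0·+1^-2·-1^-2 = +1.
(a,b)_∞: sgn(187)=+, sgn(5)=+, so +1.
(a,b)_17: α=1, u≡5; β=2, v≡5 (mod 17); (5|17)=-1, (5|17)=-1; sign (−1)^0·-1^2·-1^1 = -1.
(a,b)_7: α=-2, u≡6; β=-4, v≡6 (mod 7); (6|7)=-1, (6|7)=-1; sign (−1)^0·-1^-4·-1^-2 = +1.
(a,b)_5: α=0, u≡3; β=1, v≡4 (mod 5); (3|5)=-1, (4|5)=+1; sign (−1)^0·-1^1·+1^0 = -1.
(a,b)_19: α=2, u≡4; β=4, v≡9 (mod 19); (4|19)=+1, (9|19)=+1; sign (−1)^0·+1^4·+1^2 = +1.
(a,b)_11: α=3, u≡6; β=6, v≡9 (mod 11); (6|11)=-1, (9|11)=+1; sign (−1)^0·-1^6·+1^3 = +1.
(a,b)_2: α=-6, β=-14; u≡3, v≡5 (mod 8); ε(u)ε(v)=1·0, αω(v)=-6·1, βω(u)=-14·1; sum ≡ 0  ⇒  +1.
(187, 5 / ℚ) ramifies at {5, 17}: a division algebra.

[5, 17]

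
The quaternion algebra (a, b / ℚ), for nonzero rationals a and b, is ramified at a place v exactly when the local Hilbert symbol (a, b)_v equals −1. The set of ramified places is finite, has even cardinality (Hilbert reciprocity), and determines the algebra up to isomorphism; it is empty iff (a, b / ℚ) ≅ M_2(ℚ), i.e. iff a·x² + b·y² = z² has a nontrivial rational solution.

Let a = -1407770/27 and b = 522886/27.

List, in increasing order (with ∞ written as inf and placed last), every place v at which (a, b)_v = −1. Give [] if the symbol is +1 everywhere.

[3, 5]

Mod squares: a ≡ -510, b ≡ 9282. Check v ∈ {∞, 2, 3, 5, 7, 13, 17}.
v=2: v_2(a)=1, v_2(b)=1; units ≡ 1, 1 (mod 8); ε·ε+αω+βω = 0·0+1·0+1·0 ≡ 0  ⇒  (a,b)_2 = +1.
v=3: a=3^-3·(≡1), b=3^-3·(≡1) mod 3; (1|3)=+1, (1|3)=+1; (−1)^{-3·-3·1}·(+1)^-3·(+1)^-3 = -1.
v=13: a=13^2·(≡3), b=13^3·(≡4) mod 13; (3|13)=+1, (4|13)=+1; (−1)^{2·3·6}·(+1)^3·(+1)^2 = +1.
v=17: a=17^1·(≡15), b=17^1·(≡9) mod 17; (15|17)=+1, (9|17)=+1; (−1)^{1·1·8}·(+1)^1·(+1)^1 = +1.
v=∞: -510 < 0 and 9282 > 0  ⇒  (a,b)_∞ = +1.
v=5: a=5^1·(≡3), b=5^0·(≡3) mod 5; (3|5)=-1, (3|5)=-1; (−1)^{1·0·2}·(-1)^0·(-1)^1 = -1.
v=7: a=7^2·(≡2), b=7^1·(≡6) mod 7; (2|7)=+1, (6|7)=-1; (−1)^{2·1·3}·(+1)^1·(-1)^2 = +1.
(-510, 9282 / ℚ) ramifies at {3, 5}: a division algebra.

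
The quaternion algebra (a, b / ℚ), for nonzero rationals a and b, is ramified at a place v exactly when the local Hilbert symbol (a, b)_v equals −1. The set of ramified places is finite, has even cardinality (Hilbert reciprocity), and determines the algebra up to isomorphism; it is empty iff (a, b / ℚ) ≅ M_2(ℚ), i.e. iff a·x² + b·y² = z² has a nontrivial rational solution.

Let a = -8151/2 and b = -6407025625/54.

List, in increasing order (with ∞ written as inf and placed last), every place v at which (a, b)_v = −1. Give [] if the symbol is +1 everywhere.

[2, 11, 19, inf]

(a, b) ≡ (-16302, -10374) mod (ℚ^×)²; places V = {2, 3, 5, 7, 11, 13, 19, ∞}.
(a,b)_2: α=-1, β=-1; u≡1, v≡5 (mod 8); ε(u)ε(v)=0·0, αω(v)=-1·1, βω(u)=-1·0; sum ≡ 1  ⇒  -1.
(a,b)_3: α=1, u≡2; β=-3, v≡1 (mod 3); (2|3)=-1, (1|3)=+1; sign (−1)^1·-1^-3·+1^1 = +1.
(a,b)_∞: sgn(-16302)=−, sgn(-10374)=−, so -1.
(a,b)_5: α=0, u≡2; β=4, v≡1 (mod 5); (2|5)=-1, (1|5)=+1; sign (−1)^0·-1^4·+1^0 = +1.
(a,b)_11: α=1, u≡9; β=2, v≡2 (mod 11); (9|11)=+1, (2|11)=-1; sign (−1)^0·+1^2·-1^1 = -1.
(a,b)_13: α=1, u≡5; β=1, v≡5 (mod 13); (5|13)=-1, (5|13)=-1; sign (−1)^0·-1^1·-1^1 = +1.
(a,b)_19: α=1, u≡4; β=1, v≡9 (mod 19); (4|19)=+1, (9|19)=+1; sign (−1)^1·+1^1·+1^1 = -1.
(a,b)_7: α=0, u≡2; β=3, v≡4 (mod 7); (2|7)=+1, (4|7)=+1; sign (−1)^0·+1^3·+1^0 = +1.
|Ram(-16302, -10374)| = 4, even; anisotropic at {2, 11, 19, ∞}.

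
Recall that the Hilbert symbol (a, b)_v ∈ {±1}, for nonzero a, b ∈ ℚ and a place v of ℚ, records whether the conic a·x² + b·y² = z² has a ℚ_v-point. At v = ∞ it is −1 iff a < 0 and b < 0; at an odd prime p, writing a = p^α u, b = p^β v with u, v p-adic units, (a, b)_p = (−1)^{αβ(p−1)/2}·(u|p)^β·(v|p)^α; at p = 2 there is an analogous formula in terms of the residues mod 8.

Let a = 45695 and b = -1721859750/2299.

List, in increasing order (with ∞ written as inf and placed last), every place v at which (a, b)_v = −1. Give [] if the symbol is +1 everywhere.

(a, b) ≡ (45695, -106210) mod (ℚ^×)²; places V = {2, 3, 5, 11, 13, 19, 37, 43, ∞}.
(a,b)_3: α=0, u≡2; β=2, v≡2 (mod 3); (2|3)=-1, (2|3)=-1; sign (−1)^0·-1^2·-1^0 = +1.
(a,b)_2: α=0, β=1; u≡7, v≡7 (mod 8); ε(u)ε(v)=1·1, αω(v)=0·0, βω(u)=1·0; sum ≡ 1  ⇒  -1.
(a,b)_13: α=1, u≡5; β=1, v≡8 (mod 13); (5|13)=-1, (8|13)=-1; sign (−1)^0·-1^1·-1^1 = +1.
(a,b)_37: α=1, u≡14; β=2, v≡13 (mod 37); (14|37)=-1, (13|37)=-1; sign (−1)^0·-1^2·-1^1 = -1.
(a,b)_11: α=0, u≡1; β=-2, v≡2 (mod 11); (1|11)=+1, (2|11)=-1; sign (−1)^0·+1^-2·-1^0 = +1.
(a,b)_∞: sgn(45695)=+, sgn(-106210)=−, so +1.
(a,b)_5: α=1, u≡4; β=3, v≡3 (mod 5); (4|5)=+1, (3|5)=-1; sign (−1)^0·+1^3·-1^1 = -1.
(a,b)_43: α=0, u≡29; β=1, v≡25 (mod 43); (29|43)=-1, (25|43)=+1; sign (−1)^0·-1^1·+1^0 = -1.
(a,b)_19: α=1, u≡11; β=-1, v≡18 (mod 19); (11|19)=+1, (18|19)=-1; sign (−1)^1·+1^-1·-1^1 = +1.
|Ram(45695, -106210)| = 4, even; anisotropic at {2, 5, 37, 43}.

[2, 5, 37, 43]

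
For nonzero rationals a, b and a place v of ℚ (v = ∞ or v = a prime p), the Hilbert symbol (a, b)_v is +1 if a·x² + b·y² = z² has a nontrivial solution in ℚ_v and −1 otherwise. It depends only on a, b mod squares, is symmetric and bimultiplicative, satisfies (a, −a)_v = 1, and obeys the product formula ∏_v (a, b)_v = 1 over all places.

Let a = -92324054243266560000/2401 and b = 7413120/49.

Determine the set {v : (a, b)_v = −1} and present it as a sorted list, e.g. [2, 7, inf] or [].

[3, 11]

(a, b) ≡ (-66, 1430) mod (ℚ^×)²; places V = {2, 3, 5, 7, 11, 13, ∞}.
(a,b)_13: α=4, u≡9; β=1, v≡6 (mod 13); (9|13)=+1, (6|13)=-1; sign (−1)^0·+1^1·-1^4 = +1.
(a,b)_2: α=15, β=7; u≡7, v≡3 (mod 8); ε(u)ε(v)=1·1, αω(v)=15·1, βω(u)=7·0; sum ≡ 0  ⇒  +1.
(a,b)_11: α=1, u≡4; β=1, v≡1 (mod 11); (4|11)=+1, (1|11)=+1; sign (−1)^1·+1^1·+1^1 = -1.
(a,b)_7: α=-4, u≡1; β=-2, v≡1 (mod 7); (1|7)=+1, (1|7)=+1; sign (−1)^0·+1^-2·+1^-4 = +1.
(a,b)_5: α=4, u≡4; β=1, v≡1 (mod 5); (4|5)=+1, (1|5)=+1; sign (−1)^0·+1^1·+1^4 = +1.
(a,b)_3: α=15, u≡2; β=4, v≡2 (mod 3); (2|3)=-1, (2|3)=-1; sign (−1)^0·-1^4·-1^15 = -1.
(a,b)_∞: sgn(-66)=−, sgn(1430)=+, so +1.
Ram(-66, 1430) = {3, 11}; no ℚ_3-point on the conic.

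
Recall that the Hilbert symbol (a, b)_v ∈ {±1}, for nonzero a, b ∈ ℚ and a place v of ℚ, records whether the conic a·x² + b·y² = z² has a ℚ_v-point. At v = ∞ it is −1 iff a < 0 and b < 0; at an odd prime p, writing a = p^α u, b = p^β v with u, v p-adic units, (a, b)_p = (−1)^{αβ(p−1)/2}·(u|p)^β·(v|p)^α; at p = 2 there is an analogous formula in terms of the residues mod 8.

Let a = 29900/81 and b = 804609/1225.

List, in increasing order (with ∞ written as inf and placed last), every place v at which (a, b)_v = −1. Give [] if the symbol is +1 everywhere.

(a, b) ≡ (299, 1) mod (ℚ^×)²; places V = {2, 3, 5, 7, 13, 23, ∞}.
(a,b)_5: α=2, u≡1; β=-2, v≡1 (mod 5); (1|5)=+1, (1|5)=+1; sign (−1)^0·+1^-2·+1^2 = +1.
(a,b)_∞: sgn(299)=+, sgn(1)=+, so +1.
(a,b)_23: α=1, u≡1; β=2, v≡12 (mod 23); (1|23)=+1, (12|23)=+1; sign (−1)^0·+1^2·+1^1 = +1.
(a,b)_2: α=2, β=0; u≡3, v≡1 (mod 8); ε(u)ε(v)=1·0, αω(v)=2·0, βω(u)=0·1; sum ≡ 0  ⇒  +1.
(a,b)_7: α=0, u≡6; β=-2, v≡2 (mod 7); (6|7)=-1, (2|7)=+1; sign (−1)^0·-1^-2·+1^0 = +1.
(a,b)_13: α=1, u≡4; β=2, v≡1 (mod 13); (4|13)=+1, (1|13)=+1; sign (−1)^0·+1^2·+1^1 = +1.
(a,b)_3: α=-4, u≡2; β=2, v≡1 (mod 3); (2|3)=-1, (1|3)=+1; sign (−1)^0·-1^2·+1^-4 = +1.
Ram(a, b) = ∅: the form 299·x² + 1·y² − z² is isotropic over every ℚ_v, so by Hasse–Minkowski it is isotropic over ℚ.

[]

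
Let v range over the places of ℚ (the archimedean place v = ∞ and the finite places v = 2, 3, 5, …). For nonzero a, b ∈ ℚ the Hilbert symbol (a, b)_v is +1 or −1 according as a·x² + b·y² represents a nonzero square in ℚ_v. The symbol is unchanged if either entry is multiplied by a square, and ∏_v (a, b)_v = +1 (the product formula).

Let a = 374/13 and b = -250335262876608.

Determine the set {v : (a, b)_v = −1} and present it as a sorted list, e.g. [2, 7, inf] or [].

(a, b) ≡ (4862, -8898463) mod (ℚ^×)²; places V = {2, 3, 7, 11, 13, 17, 37, 43, 47, ∞}.
(a,b)_43: α=0, u≡42; β=1, v≡8 (mod 43); (42|43)=-1, (8|43)=-1; sign (−1)^0·-1^1·-1^0 = -1.
(a,b)_11: α=1, u≡6; β=0, v≡3 (mod 11); (6|11)=-1, (3|11)=+1; sign (−1)^0·-1^0·+1^1 = +1.
(a,b)_37: α=0, u≡6; β=1, v≡21 (mod 37); (6|37)=-1, (21|37)=+1; sign (−1)^0·-1^1·+1^0 = -1.
(a,b)_17: α=1, u≡3; β=3, v≡16 (mod 17); (3|17)=-1, (16|17)=+1; sign (−1)^0·-1^3·+1^1 = -1.
(a,b)_∞: sgn(4862)=+, sgn(-8898463)=−, so +1.
(a,b)_3: α=0, u≡2; β=2, v≡2 (mod 3); (2|3)=-1, (2|3)=-1; sign (−1)^0·-1^2·-1^0 = +1.
(a,b)_2: α=1, β=6; u≡7, v≡1 (mod 8); ε(u)ε(v)=1·0, αω(v)=1·0, βω(u)=6·0; sum ≡ 0  ⇒  +1.
(a,b)_47: α=0, u≡36; β=1, v≡21 (mod 47); (36|47)=+1, (21|47)=+1; sign (−1)^0·+1^1·+1^0 = +1.
(a,b)_13: α=-1, u≡10; β=2, v≡2 (mod 13); (10|13)=+1, (2|13)=-1; sign (−1)^0·+1^2·-1^-1 = -1.
(a,b)_7: α=0, u≡4; β=1, v≡6 (mod 7); (4|7)=+1, (6|7)=-1; sign (−1)^0·+1^1·-1^0 = +1.
(4862, -8898463 / ℚ) ramifies at {13, 17, 37, 43}: a division algebra.

[13, 17, 37, 43]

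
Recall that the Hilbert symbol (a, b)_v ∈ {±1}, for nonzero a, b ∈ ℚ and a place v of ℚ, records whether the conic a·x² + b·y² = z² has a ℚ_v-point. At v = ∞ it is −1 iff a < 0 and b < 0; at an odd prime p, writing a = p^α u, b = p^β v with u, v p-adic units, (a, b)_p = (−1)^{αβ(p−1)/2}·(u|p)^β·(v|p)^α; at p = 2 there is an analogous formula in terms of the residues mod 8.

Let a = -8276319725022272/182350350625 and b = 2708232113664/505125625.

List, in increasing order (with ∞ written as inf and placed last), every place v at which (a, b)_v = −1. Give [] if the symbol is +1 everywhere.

(a, b) ≡ (-17, 14) mod (ℚ^×)²; places V = {2, 3, 5, 7, 11, 17, 19, 29, 31, 43, ∞}.
(a,b)_∞: sgn(-17)=−, sgn(14)=+, so +1.
(a,b)_17: α=3, u≡13; β=2, v≡5 (mod 17); (13|17)=+1, (5|17)=-1; sign (−1)^0·+1^2·-1^3 = -1.
(a,b)_31: α=-2, u≡18; β=-2, v≡5 (mod 31); (18|31)=+1, (5|31)=+1; sign (−1)^0·+1^-2·+1^-2 = +1.
(a,b)_11: α=2, u≡4; β=2, v≡9 (mod 11); (4|11)=+1, (9|11)=+1; sign (−1)^0·+1^2·+1^2 = +1.
(a,b)_2: α=6, β=9; u≡7, v≡7 (mod 8); ε(u)ε(v)=1·1, αω(v)=6·0, βω(u)=9·0; sum ≡ 1  ⇒  -1.
(a,b)_3: α=0, u≡1; β=2, v≡2 (mod 3); (1|3)=+1, (2|3)=-1; sign (−1)^0·+1^2·-1^0 = +1.
(a,b)_29: α=-2, u≡18; β=-2, v≡11 (mod 29); (18|29)=-1, (11|29)=-1; sign (−1)^0·-1^-2·-1^-2 = +1.
(a,b)_19: α=-2, u≡18; β=0, v≡10 (mod 19); (18|19)=-1, (10|19)=-1; sign (−1)^0·-1^0·-1^-2 = +1.
(a,b)_43: α=2, u≡2; β=0, v≡4 (mod 43); (2|43)=-1, (4|43)=+1; sign (−1)^0·-1^0·+1^2 = +1.
(a,b)_5: α=-4, u≡3; β=-4, v≡4 (mod 5); (3|5)=-1, (4|5)=+1; sign (−1)^0·-1^-4·+1^-4 = +1.
(a,b)_7: α=6, u≡1; β=5, v≡2 (mod 7); (1|7)=+1, (2|7)=+1; sign (−1)^0·+1^5·+1^6 = +1.
|Ram(-17, 14)| = 2, even; anisotropic at {2, 17}.

[2, 17]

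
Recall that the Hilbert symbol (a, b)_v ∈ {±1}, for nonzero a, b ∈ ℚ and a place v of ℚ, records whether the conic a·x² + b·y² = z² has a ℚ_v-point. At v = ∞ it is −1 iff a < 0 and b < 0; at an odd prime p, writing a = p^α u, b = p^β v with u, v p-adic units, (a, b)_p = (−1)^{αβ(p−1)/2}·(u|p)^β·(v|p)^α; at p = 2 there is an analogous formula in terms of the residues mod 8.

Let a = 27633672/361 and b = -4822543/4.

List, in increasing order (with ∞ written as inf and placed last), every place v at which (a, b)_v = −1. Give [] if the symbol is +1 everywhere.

Mod squares: a ≡ 767602, b ≡ -16687. Check v ∈ {∞, 2, 3, 11, 17, 19, 23, 37, 41}.
v=2: v_2(a)=3, v_2(b)=-2; units ≡ 1, 1 (mod 8); ε·ε+αω+βω = 0·0+3·0+-2·0 ≡ 0  ⇒  (a,b)_2 = +1.
v=23: a=23^1·(≡8), b=23^0·(≡7) mod 23; (8|23)=+1, (7|23)=-1; (−1)^{1·0·11}·(+1)^0·(-1)^1 = -1.
v=37: a=37^1·(≡7), b=37^1·(≡3) mod 37; (7|37)=+1, (3|37)=+1; (−1)^{1·1·18}·(+1)^1·(+1)^1 = +1.
v=41: a=41^1·(≡6), b=41^1·(≡22) mod 41; (6|41)=-1, (22|41)=-1; (−1)^{1·1·20}·(-1)^1·(-1)^1 = +1.
v=∞: 767602 > 0 and -16687 < 0  ⇒  (a,b)_∞ = +1.
v=19: a=19^-2·(≡15), b=19^0·(≡14) mod 19; (15|19)=-1, (14|19)=-1; (−1)^{-2·0·9}·(-1)^0·(-1)^-2 = +1.
v=11: a=11^1·(≡3), b=11^1·(≡9) mod 11; (3|11)=+1, (9|11)=+1; (−1)^{1·1·5}·(+1)^1·(+1)^1 = -1.
v=17: a=17^0·(≡9), b=17^2·(≡6) mod 17; (9|17)=+1, (6|17)=-1; (−1)^{0·2·8}·(+1)^2·(-1)^0 = +1.
v=3: a=3^2·(≡1), b=3^0·(≡2) mod 3; (1|3)=+1, (2|3)=-1; (−1)^{2·0·1}·(+1)^0·(-1)^2 = +1.
|Ram(767602, -16687)| = 2, even; anisotropic at {11, 23}.

[11, 23]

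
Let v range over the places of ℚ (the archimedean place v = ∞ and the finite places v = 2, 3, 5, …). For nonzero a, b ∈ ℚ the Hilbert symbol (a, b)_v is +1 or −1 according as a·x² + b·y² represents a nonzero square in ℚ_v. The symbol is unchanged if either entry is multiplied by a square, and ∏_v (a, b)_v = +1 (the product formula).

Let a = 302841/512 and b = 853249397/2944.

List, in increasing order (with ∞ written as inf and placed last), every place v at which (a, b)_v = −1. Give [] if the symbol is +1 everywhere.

(a, b) ≡ (67298, 4739702) mod (ℚ^×)²; places V = {2, 3, 7, 11, 13, 17, 19, 23, 29, ∞}.
(a,b)_11: α=1, u≡7; β=1, v≡3 (mod 11); (7|11)=-1, (3|11)=+1; sign (−1)^1·-1^1·+1^1 = +1.
(a,b)_2: α=-9, β=-7; u≡1, v≡3 (mod 8); ε(u)ε(v)=0·1, αω(v)=-9·1, βω(u)=-7·0; sum ≡ 1  ⇒  -1.
(a,b)_29: α=0, u≡18; β=1, v≡16 (mod 29); (18|29)=-1, (16|29)=+1; sign (−1)^0·-1^1·+1^0 = -1.
(a,b)_13: α=0, u≡9; β=2, v≡7 (mod 13); (9|13)=+1, (7|13)=-1; sign (−1)^0·+1^2·-1^0 = +1.
(a,b)_19: α=1, u≡2; β=1, v≡5 (mod 19); (2|19)=-1, (5|19)=+1; sign (−1)^1·-1^1·+1^1 = +1.
(a,b)_17: α=0, u≡10; β=1, v≡6 (mod 17); (10|17)=-1, (6|17)=-1; sign (−1)^0·-1^1·-1^0 = -1.
(a,b)_23: α=1, u≡21; β=-1, v≡21 (mod 23); (21|23)=-1, (21|23)=-1; sign (−1)^1·-1^-1·-1^1 = -1.
(a,b)_∞: sgn(67298)=+, sgn(4739702)=+, so +1.
(a,b)_3: α=2, u≡2; β=0, v≡2 (mod 3); (2|3)=-1, (2|3)=-1; sign (−1)^0·-1^0·-1^2 = +1.
(a,b)_7: α=1, u≡3; β=2, v≡1 (mod 7); (3|7)=-1, (1|7)=+1; sign (−1)^0·-1^2·+1^1 = +1.
(67298, 4739702 / ℚ) ramifies at {2, 17, 23, 29}: a division algebra.

[2, 17, 23, 29]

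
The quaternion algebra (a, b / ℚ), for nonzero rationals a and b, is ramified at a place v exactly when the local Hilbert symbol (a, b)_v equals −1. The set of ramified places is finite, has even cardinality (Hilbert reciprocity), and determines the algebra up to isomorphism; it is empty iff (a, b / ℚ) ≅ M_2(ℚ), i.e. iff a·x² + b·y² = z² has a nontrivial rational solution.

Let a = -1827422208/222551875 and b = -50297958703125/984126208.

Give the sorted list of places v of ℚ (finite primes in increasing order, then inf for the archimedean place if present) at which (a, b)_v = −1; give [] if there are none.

[17, 19, 31, inf]

Mod squares: a ≡ -731, b ≡ -430559. Check v ∈ {∞, 2, 3, 5, 7, 13, 17, 19, 23, 31, 43}.
v=5: a=5^-4·(≡4), b=5^6·(≡1) mod 5; (4|5)=+1, (1|5)=+1; (−1)^{-4·6·2}·(+1)^6·(+1)^-4 = +1.
v=7: a=7^-2·(≡2), b=7^2·(≡4) mod 7; (2|7)=+1, (4|7)=+1; (−1)^{-2·2·3}·(+1)^2·(+1)^-2 = +1.
v=3: a=3^8·(≡1), b=3^8·(≡1) mod 3; (1|3)=+1, (1|3)=+1; (−1)^{8·8·1}·(+1)^8·(+1)^8 = +1.
v=17: a=17^1·(≡1), b=17^1·(≡10) mod 17; (1|17)=+1, (10|17)=-1; (−1)^{1·1·8}·(+1)^1·(-1)^1 = -1.
v=19: a=19^0·(≡10), b=19^1·(≡17) mod 19; (10|19)=-1, (17|19)=+1; (−1)^{0·1·9}·(-1)^1·(+1)^0 = -1.
v=31: a=31^0·(≡29), b=31^1·(≡24) mod 31; (29|31)=-1, (24|31)=-1; (−1)^{0·1·15}·(-1)^1·(-1)^0 = -1.
v=23: a=23^0·(≡22), b=23^-2·(≡16) mod 23; (22|23)=-1, (16|23)=+1; (−1)^{0·-2·11}·(-1)^-2·(+1)^0 = +1.
v=13: a=13^-2·(≡12), b=13^-2·(≡3) mod 13; (12|13)=+1, (3|13)=+1; (−1)^{-2·-2·6}·(+1)^-2·(+1)^-2 = +1.
v=∞: -731 < 0 and -430559 < 0  ⇒  (a,b)_∞ = -1.
v=2: v_2(a)=14, v_2(b)=-8; units ≡ 5, 1 (mod 8); ε·ε+αω+βω = 0·0+14·0+-8·1 ≡ 0  ⇒  (a,b)_2 = +1.
v=43: a=43^-1·(≡3), b=43^-1·(≡6) mod 43; (3|43)=-1, (6|43)=+1; (−1)^{-1·-1·21}·(-1)^-1·(+1)^-1 = +1.
|Ram(-731, -430559)| = 4, even; anisotropic at {17, 19, 31, ∞}.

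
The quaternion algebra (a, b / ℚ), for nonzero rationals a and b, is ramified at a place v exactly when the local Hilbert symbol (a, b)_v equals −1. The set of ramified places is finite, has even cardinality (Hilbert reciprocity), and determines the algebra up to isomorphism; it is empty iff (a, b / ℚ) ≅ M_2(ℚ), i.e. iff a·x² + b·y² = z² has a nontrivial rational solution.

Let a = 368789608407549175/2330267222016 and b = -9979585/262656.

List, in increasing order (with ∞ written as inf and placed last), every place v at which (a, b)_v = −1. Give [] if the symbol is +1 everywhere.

[2, 5]

(a, b) ≡ (133, -43890) mod (ℚ^×)²; places V = {2, 3, 5, 7, 11, 19, 23, ∞}.
(a,b)_23: α=6, u≡1; β=2, v≡7 (mod 23); (1|23)=+1, (7|23)=-1; sign (−1)^0·+1^2·-1^6 = +1.
(a,b)_19: α=-3, u≡1; β=-1, v≡15 (mod 19); (1|19)=+1, (15|19)=-1; sign (−1)^1·+1^-1·-1^-3 = +1.
(a,b)_7: α=7, u≡6; β=3, v≡2 (mod 7); (6|7)=-1, (2|7)=+1; sign (−1)^1·-1^3·+1^7 = +1.
(a,b)_11: α=2, u≡5; β=1, v≡5 (mod 11); (5|11)=+1, (5|11)=+1; sign (−1)^0·+1^1·+1^2 = +1.
(a,b)_∞: sgn(133)=+, sgn(-43890)=−, so +1.
(a,b)_5: α=2, u≡2; β=1, v≡3 (mod 5); (2|5)=-1, (3|5)=-1; sign (−1)^0·-1^1·-1^2 = -1.
(a,b)_2: α=-22, β=-9; u≡5, v≡7 (mod 8); ε(u)ε(v)=0·1, αω(v)=-22·0, βω(u)=-9·1; sum ≡ 1  ⇒  -1.
(a,b)_3: α=-4, u≡1; β=-3, v≡1 (mod 3); (1|3)=+1, (1|3)=+1; sign (−1)^0·+1^-3·+1^-4 = +1.
|Ram(133, -43890)| = 2, even; anisotropic at {2, 5}.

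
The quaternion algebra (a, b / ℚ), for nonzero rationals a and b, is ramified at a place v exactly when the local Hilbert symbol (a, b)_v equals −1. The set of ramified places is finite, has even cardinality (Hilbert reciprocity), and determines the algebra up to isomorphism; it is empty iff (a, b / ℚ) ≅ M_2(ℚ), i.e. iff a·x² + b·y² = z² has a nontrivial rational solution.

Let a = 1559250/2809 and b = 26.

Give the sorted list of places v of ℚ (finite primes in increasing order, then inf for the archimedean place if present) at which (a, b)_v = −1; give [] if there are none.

[2, 7]

Mod squares: a ≡ 770, b ≡ 26. Check v ∈ {∞, 2, 3, 5, 7, 11, 13, 53}.
v=5: a=5^3·(≡1), b=5^0·(≡1) mod 5; (1|5)=+1, (1|5)=+1; (−1)^{3·0·2}·(+1)^0·(+1)^3 = +1.
v=∞: 770 > 0 and 26 > 0  ⇒  (a,b)_∞ = +1.
v=7: a=7^1·(≡5), b=7^0·(≡5) mod 7; (5|7)=-1, (5|7)=-1; (−1)^{1·0·3}·(-1)^0·(-1)^1 = -1.
v=11: a=11^1·(≡1), b=11^0·(≡4) mod 11; (1|11)=+1, (4|11)=+1; (−1)^{1·0·5}·(+1)^0·(+1)^1 = +1.
v=2: v_2(a)=1, v_2(b)=1; units ≡ 1, 5 (mod 8); ε·ε+αω+βω = 0·0+1·1+1·0 ≡ 1  ⇒  (a,b)_2 = -1.
v=3: a=3^4·(≡2), b=3^0·(≡2) mod 3; (2|3)=-1, (2|3)=-1; (−1)^{4·0·1}·(-1)^0·(-1)^4 = +1.
v=13: a=13^0·(≡4), b=13^1·(≡2) mod 13; (4|13)=+1, (2|13)=-1; (−1)^{0·1·6}·(+1)^1·(-1)^0 = +1.
v=53: a=53^-2·(≡43), b=53^0·(≡26) mod 53; (43|53)=+1, (26|53)=-1; (−1)^{-2·0·26}·(+1)^0·(-1)^-2 = +1.
|Ram(770, 26)| = 2, even; anisotropic at {2, 7}.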